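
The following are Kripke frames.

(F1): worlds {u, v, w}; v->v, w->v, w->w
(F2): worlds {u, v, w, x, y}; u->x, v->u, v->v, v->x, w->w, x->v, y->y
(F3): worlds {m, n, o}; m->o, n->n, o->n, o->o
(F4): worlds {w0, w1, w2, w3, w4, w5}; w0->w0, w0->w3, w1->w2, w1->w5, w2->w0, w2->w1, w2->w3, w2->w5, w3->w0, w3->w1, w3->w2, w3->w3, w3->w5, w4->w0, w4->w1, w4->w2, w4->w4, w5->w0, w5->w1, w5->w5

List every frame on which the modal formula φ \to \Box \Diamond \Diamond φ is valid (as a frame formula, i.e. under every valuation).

Frame correspondent (Sahlqvist): \forall x \forall z (xRz \to \exists w (x = w \wedge z R^2 w)) — i.e. a generalized confluence (Geach) condition.
(F1): fails — wRv but no t with w=t and vR²t.
(F2): condition met.
(F3): fails — mRo but no w with m=w and oR²w.
(F4): fails — w2Rw1 but no w with w2=w and w1R²w.
Valid on: (F2).

(F2)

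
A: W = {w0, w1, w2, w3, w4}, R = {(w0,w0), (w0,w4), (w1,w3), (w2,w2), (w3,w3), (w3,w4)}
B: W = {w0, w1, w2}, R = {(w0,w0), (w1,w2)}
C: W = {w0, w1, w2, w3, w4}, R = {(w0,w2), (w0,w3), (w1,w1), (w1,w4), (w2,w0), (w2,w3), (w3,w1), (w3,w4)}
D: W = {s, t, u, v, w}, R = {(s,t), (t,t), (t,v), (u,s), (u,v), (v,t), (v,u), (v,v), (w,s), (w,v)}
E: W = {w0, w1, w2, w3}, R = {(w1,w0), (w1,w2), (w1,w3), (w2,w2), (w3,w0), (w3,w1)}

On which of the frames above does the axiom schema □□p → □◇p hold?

This is the axiom for a generalized confluence (Geach) condition; its first-order frame correspondent is ∀x ∀z (xRz → ∃w (xR²w ∧ zRw)).
A: fails — w0Rw4 but no w with w0R²w and w4Rw.
B: fails — w1Rw2 but no w with w1R²w and w2Rw.
C: fails — w1Rw4 but no w with w1R²w and w4Rw.
D: satisfies the condition.
E: fails — w1Rw0 but no w with w1R²w and w0Rw.

D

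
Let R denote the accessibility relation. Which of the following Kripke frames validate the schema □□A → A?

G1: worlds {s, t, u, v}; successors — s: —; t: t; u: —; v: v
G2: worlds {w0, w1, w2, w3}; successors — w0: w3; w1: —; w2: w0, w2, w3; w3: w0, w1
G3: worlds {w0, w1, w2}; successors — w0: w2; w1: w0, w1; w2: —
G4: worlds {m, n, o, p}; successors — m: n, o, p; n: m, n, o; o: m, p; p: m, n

G4

Frame correspondent (Sahlqvist): ∀x ∃w (xR²w ∧ x = w) — i.e. a generalized confluence (Geach) condition.
G1: fails — at s but no w with sR²w and s=w.
G2: fails — at w1 but no w with w1R²w and w1=w.
G3: fails — at w0 but no w with w0R²w and w0=w.
G4: holds.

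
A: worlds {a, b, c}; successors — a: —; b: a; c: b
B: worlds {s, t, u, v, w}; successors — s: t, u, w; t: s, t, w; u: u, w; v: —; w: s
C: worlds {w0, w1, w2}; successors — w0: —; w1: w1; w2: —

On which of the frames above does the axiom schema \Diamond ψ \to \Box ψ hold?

Frame correspondent (Sahlqvist): \forall x \forall y \forall z (Rxy \wedge Rxz \to y = z) — i.e. partial functionality.
A: condition met.
B: fails — s sees both t and u.
C: condition met.
Valid on: A, C.

A, C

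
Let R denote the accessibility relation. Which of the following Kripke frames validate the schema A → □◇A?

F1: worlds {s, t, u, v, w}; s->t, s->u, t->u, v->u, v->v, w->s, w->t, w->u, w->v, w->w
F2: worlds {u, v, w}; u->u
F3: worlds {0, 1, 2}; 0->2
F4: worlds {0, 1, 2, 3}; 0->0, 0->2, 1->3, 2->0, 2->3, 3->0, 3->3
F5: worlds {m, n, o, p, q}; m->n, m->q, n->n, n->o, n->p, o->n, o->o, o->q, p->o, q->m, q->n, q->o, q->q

F2

This is the axiom for symmetry; its first-order frame correspondent is ∀x ∀y (Rxy → Ryx).
F1: fails — Rwt but not Rtw.
F2: holds.
F3: fails — R02 but not R20.
F4: fails — R23 but not R32.
F5: fails — Rpo but not Rop.
Valid on: F2.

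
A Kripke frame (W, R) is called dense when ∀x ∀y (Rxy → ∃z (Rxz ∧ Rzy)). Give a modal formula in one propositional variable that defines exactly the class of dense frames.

A defining formula is □□p → □p (the C4 axiom).

□□p → □p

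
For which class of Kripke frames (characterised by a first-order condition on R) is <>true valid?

◇⊤ holds at w iff w has a successor, so frame-validity of ◇⊤ is exactly seriality. Equivalently via □A → ◇A:
Suppose □A→◇A is valid. At any x set V(A)=W. Then □A at x, so ◇A at x, so x has a successor.
Conversely, on a frame with seriality the schema holds at every world under every valuation.
Frame condition: forall x exists y Rxy.

seriality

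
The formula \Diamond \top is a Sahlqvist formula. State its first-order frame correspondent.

◇⊤ holds at w iff w has a successor, so frame-validity of ◇⊤ is exactly seriality. Equivalently via □r → ◇r:
Suppose □r→◇r is valid. At any x set V(r)=W. Then □r at x, so ◇r at x, so x has a successor.
Conversely, any frame satisfying \forall x \exists y Rxy validates the schema.
So the correspondent is seriality.

seriality: \forall x \exists y Rxy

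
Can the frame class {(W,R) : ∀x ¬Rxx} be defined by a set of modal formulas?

No — not modally definable

Modal frame validity is preserved under surjective bounded morphisms.
The 2-cycle (worlds s,t with s→t→s) is irreflexive, and the map sending every world to a single reflexive point • is a surjective bounded morphism (forth: every edge maps to (•,•); back: every world has a successor). So any modal formula valid on the 2-cycle is also valid on the reflexive point, which is not irreflexive.
Hence irreflexivity is not modally definable.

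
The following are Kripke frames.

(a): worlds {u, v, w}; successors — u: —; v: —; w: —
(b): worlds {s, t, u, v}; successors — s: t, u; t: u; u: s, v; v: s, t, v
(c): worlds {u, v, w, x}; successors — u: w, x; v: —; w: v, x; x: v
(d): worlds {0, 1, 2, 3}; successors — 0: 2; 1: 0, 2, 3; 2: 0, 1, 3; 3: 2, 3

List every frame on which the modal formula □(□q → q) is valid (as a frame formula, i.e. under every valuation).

(a)

This is the axiom for shift-reflexivity; its first-order frame correspondent is ∀x ∀y (Rxy → Ryy).
(a): satisfies the condition.
(b): fails — Rus but not Rss.
(c): fails — Ruw but not Rww.
(d): fails — R10 but not R00.
Valid on: (a).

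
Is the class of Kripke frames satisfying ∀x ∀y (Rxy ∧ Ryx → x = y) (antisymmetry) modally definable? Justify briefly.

If a class were modally definable it would be closed under surjective bounded morphisms (Goldblatt–Thomason).
The 8-cycle (worlds 0,1,2,3,4,5,6,7 with 0→1→2→3→4→5→6→7→0) is antisymmetric. Sending even-indexed worlds to s and odd-indexed worlds to t is a surjective bounded morphism onto the two-world frame with s↔t, which is not antisymmetric.
Hence antisymmetry is not modally definable.

Not definable by any modal formula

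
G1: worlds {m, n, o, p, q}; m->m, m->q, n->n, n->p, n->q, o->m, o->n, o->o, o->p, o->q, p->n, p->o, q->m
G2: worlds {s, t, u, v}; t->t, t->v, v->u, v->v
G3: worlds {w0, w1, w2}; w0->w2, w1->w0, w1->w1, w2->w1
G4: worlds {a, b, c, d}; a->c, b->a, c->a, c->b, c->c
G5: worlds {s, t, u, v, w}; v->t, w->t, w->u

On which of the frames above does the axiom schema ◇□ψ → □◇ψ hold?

This is the axiom for convergence; its first-order frame correspondent is ∀x ∀y ∀z (Rxy ∧ Rxz → ∃w (Ryw ∧ Rzw)).
G1: fails — Rnn and Rnq but n and q have no common successor.
G2: fails — Rvu and Rvu but u and u have no common successor.
G3: fails — Rw1w0 and Rw1w1 but w0 and w1 have no common successor.
G4: fails — Rcb and Rca but b and a have no common successor.
G5: fails — Rvt and Rvt but t and t have no common successor.
Valid on no frame.

none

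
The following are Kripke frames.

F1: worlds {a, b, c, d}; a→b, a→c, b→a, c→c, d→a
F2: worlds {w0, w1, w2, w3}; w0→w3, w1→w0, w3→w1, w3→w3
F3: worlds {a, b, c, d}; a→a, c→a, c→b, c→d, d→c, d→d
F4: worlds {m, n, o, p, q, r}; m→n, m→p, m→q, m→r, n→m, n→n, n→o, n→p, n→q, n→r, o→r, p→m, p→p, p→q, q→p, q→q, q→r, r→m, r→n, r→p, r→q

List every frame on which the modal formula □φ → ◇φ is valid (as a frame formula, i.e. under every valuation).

The schema corresponds to seriality: ∀x ∃y Rxy.
F1: ✓.
F2: fails — world w2 has no successor.
F3: fails — world b has no successor.
F4: ✓.

F1, F4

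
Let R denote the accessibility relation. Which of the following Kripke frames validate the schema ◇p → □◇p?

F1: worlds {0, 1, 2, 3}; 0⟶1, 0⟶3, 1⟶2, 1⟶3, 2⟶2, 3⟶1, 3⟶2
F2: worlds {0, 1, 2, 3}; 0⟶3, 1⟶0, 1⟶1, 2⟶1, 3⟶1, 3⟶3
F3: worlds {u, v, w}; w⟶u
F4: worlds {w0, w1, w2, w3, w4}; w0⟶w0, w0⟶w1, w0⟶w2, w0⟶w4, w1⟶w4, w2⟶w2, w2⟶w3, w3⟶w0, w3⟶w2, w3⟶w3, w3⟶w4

The schema corresponds to the Euclidean property: ∀x ∀y ∀z (Rxy ∧ Rxz → Ryz).
F1: fails — R01 and R01 but not R11.
F2: fails — R10 and R10 but not R00.
F3: fails — Rwu and Rwu but not Ruu.
F4: fails — Rw0w4 and Rw0w4 but not Rw4w4.
Valid on no frame.

none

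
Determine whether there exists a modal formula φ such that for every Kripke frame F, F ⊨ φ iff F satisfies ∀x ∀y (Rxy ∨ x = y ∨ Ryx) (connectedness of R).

Not definable by any modal formula

Any modally definable frame class is closed under disjoint unions.
Take 2 disjoint single-world reflexive frames: each is trivially connected, but their disjoint union has 2 worlds with no edge between distinct components, so it is not connected.
So no modal formula (or set of formulas) defines exactly the connected frames.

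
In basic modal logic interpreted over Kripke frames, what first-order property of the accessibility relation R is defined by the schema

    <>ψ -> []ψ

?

Partial functionality

This schema is the CD axiom.
It corresponds to partial functionality: forall x forall y forall z (Rxy & Rxz -> y = z).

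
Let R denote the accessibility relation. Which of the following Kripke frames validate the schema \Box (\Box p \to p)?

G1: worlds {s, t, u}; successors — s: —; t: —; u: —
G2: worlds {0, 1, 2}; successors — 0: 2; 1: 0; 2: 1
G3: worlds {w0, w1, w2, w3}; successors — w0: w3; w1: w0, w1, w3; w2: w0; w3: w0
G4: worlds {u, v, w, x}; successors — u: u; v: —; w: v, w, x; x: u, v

The schema corresponds to shift-reflexivity: \forall x \forall y (Rxy \to Ryy).
G1: condition met.
G2: fails — R10 but not R00.
G3: fails — Rw1w0 but not Rw0w0.
G4: fails — Rwx but not Rxx.
Valid on: G1.

G1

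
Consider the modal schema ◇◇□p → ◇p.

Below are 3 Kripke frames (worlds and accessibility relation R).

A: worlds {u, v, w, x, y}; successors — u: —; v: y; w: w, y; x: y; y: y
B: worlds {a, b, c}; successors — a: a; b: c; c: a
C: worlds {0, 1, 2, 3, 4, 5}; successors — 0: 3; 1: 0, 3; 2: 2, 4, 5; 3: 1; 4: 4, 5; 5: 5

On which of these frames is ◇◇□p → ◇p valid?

The schema corresponds to a generalized confluence (Geach) condition: ∀x ∀y (xR²y → ∃w (yRw ∧ xRw)).
A: holds.
B: fails — bR²a but no w with aRw and bRw.
C: fails — 1R²3 but no w with 3Rw and 1Rw.

A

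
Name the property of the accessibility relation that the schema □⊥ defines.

emptiness of R: ∀x ∀y ¬Rxy

□⊥ is valid iff no world has any successor (otherwise □⊥ fails at any world with one).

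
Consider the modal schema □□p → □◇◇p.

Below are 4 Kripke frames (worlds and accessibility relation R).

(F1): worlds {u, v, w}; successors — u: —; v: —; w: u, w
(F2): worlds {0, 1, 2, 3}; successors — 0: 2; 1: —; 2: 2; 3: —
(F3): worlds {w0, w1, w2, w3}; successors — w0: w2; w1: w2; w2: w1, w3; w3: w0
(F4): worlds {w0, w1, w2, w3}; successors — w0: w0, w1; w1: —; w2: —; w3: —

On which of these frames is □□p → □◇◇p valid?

Frame correspondent (Sahlqvist): ∀x ∀z (xRz → ∃w (xR²w ∧ zR²w)) — i.e. a generalized confluence (Geach) condition.
(F1): fails — wRu but no t with wR²t and uR²t.
(F2): ✓.
(F3): fails — w0Rw2 but no w with w0R²w and w2R²w.
(F4): fails — w0Rw1 but no w with w0R²w and w1R²w.
Valid on: (F2).

(F2)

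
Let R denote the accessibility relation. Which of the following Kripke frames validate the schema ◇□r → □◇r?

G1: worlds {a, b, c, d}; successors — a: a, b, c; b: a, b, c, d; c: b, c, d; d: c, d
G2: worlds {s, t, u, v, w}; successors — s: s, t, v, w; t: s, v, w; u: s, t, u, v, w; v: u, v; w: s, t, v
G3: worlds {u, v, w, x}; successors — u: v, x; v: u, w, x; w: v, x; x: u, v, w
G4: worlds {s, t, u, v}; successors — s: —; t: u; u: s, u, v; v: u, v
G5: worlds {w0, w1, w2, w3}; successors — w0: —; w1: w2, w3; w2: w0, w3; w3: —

G1, G2, G3

This is the axiom for convergence; its first-order frame correspondent is ∀x ∀y ∀z (Rxy ∧ Rxz → ∃w (Ryw ∧ Rzw)).
G1: condition met.
G2: condition met.
G3: condition met.
G4: fails — Ruv and Rus but v and s have no common successor.
G5: fails — Rw1w2 and Rw1w3 but w2 and w3 have no common successor.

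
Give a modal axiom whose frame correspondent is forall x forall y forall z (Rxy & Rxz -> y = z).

The condition is partial functionality. The CD schema ◇ψ → □ψ defines it.

◇ψ → □ψ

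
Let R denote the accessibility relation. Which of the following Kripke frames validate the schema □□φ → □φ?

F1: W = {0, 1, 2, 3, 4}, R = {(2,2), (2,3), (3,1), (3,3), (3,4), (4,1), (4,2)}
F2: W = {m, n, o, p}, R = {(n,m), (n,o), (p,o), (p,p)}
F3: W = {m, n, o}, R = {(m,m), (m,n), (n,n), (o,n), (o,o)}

F3

Frame correspondent (Sahlqvist): ∀x ∀y (Rxy → ∃z (Rxz ∧ Rzy)) — i.e. density.
F1: fails — R41 but no z with R4z and Rz1.
F2: fails — Rno but no z with Rnz and Rzo.
F3: satisfies the condition.
Valid on: F3.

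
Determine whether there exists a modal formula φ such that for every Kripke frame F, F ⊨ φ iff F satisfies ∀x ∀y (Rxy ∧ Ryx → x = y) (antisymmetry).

If a class were modally definable it would be closed under surjective bounded morphisms (Goldblatt–Thomason).
The 4-cycle (worlds a,b,c,d with a→b→c→d→a) is antisymmetric. Sending even-indexed worlds to • and odd-indexed worlds to ∘ is a surjective bounded morphism onto the two-world frame with •↔∘, which is not antisymmetric.
So the class is not modally definable.

Not modally definable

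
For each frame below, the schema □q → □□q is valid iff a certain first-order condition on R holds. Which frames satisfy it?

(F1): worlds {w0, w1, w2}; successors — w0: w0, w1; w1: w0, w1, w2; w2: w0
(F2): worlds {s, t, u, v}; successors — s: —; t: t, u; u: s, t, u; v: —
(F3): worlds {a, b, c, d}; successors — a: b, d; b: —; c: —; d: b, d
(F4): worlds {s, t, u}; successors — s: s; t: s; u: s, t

(F3), (F4)

This is the axiom for transitivity; its first-order frame correspondent is ∀x ∀y ∀z (Rxy ∧ Ryz → Rxz).
(F1): fails — Rw0w1 and Rw1w2 but not Rw0w2.
(F2): fails — Rtu and Rus but not Rts.
(F3): satisfies the condition.
(F4): satisfies the condition.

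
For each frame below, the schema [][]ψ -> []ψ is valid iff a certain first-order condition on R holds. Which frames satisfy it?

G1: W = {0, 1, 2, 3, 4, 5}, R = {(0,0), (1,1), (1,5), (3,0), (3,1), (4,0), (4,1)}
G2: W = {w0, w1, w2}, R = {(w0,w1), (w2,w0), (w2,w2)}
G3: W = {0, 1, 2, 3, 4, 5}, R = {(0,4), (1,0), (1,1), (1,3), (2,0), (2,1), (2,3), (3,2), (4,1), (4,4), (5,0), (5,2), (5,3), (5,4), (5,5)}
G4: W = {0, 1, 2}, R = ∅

The schema corresponds to density: forall x forall y (Rxy -> exists z (Rxz & Rzy)).
G1: holds.
G2: fails — Rw0w1 but no z with Rw0z and Rzw1.
G3: fails — R32 but no z with R3z and Rz2.
G4: holds.
Valid on: G1, G4.

G1, G4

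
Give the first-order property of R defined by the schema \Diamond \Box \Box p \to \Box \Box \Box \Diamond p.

\forall x \forall y \forall z ((xRy \wedge x R^3 z) \to \exists w (y R^2 w \wedge zRw))

This is a Sahlqvist (Geach-type) schema ◇^1□^2p → □^3◇^1p.
Minimal-valuation argument: fix x; take any y with xR^1y and any z with xR^3z. Set V(p) to the set of worlds R-reachable from y in exactly 2 steps. Then □^2p holds at y, so the antecedent holds at x; validity forces ◇^1p at z, giving a w with zR^1w and yR^2w.
First-order correspondent: \forall x \forall y \forall z ((xRy \wedge x R^3 z) \to \exists w (y R^2 w \wedge zRw)).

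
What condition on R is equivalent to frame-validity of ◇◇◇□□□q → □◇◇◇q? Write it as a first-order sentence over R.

∀x ∀y ∀z ((xR³y ∧ xRz) → ∃w (yR³w ∧ zR³w))

This is a Sahlqvist (Geach-type) schema ◇^3□^3q → □^1◇^3q.
First-order correspondent: ∀x ∀y ∀z ((xR³y ∧ xRz) → ∃w (yR³w ∧ zR³w)).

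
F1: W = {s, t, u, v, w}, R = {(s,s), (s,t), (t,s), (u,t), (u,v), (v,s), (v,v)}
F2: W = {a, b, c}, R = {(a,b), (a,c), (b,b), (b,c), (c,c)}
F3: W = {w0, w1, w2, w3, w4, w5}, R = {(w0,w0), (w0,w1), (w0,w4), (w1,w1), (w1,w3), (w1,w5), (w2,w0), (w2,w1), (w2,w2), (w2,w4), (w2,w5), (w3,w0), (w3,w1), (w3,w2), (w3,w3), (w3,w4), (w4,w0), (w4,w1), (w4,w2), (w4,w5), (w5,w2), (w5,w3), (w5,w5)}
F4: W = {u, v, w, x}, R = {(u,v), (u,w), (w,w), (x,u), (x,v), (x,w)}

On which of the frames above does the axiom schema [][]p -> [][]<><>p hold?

F1, F2, F3

The schema corresponds to a generalized confluence (Geach) condition: forall x forall z (x R^2 z -> exists w (x R^2 w & z R^2 w)).
F1: condition met.
F2: condition met.
F3: condition met.
F4: fails — xR²v but no t with xR²t and vR²t.
Valid on: F1, F2, F3.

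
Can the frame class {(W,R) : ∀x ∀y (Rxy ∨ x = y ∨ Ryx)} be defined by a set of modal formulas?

No

Any modally definable frame class is closed under disjoint unions.
Take 4 disjoint single-world reflexive frames: each is trivially connected, but their disjoint union has 4 worlds with no edge between distinct components, so it is not connected.
Hence connectedness of R is not modally definable.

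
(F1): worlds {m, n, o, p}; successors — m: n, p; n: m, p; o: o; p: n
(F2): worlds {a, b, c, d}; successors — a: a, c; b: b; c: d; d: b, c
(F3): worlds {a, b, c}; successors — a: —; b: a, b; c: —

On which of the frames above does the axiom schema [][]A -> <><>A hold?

(F1), (F2)

This is the axiom for a generalized confluence (Geach) condition; its first-order frame correspondent is forall x exists w (x R^2 w & x R^2 w).
(F1): ✓.
(F2): ✓.
(F3): fails — at a but no w with aR²w and aR²w.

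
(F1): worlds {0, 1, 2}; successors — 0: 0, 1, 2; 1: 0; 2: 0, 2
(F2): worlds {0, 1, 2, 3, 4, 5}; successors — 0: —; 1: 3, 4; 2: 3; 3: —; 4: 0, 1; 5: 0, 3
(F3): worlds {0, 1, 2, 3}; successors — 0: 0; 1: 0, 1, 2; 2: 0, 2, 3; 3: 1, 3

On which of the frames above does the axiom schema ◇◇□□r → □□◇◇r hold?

Frame correspondent (Sahlqvist): ∀x ∀y ∀z ((xR²y ∧ xR²z) → ∃w (yR²w ∧ zR²w)) — i.e. a generalized confluence (Geach) condition.
(F1): holds.
(F2): fails — 1R²0, 1R²0 but no w with 0R²w and 0R²w.
(F3): holds.
Valid on: (F1), (F3).

(F1), (F3)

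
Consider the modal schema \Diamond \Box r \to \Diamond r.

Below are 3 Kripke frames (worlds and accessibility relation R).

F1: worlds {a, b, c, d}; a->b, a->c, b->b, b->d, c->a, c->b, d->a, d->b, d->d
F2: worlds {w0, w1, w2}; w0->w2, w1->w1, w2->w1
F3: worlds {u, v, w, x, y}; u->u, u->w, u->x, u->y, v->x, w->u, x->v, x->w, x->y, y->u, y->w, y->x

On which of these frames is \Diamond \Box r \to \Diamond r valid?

F1

Frame correspondent (Sahlqvist): \forall x \forall y (xRy \to \exists w (yRw \wedge xRw)) — i.e. a generalized confluence (Geach) condition.
F1: holds.
F2: fails — w0Rw2 but no w with w2Rw and w0Rw.
F3: fails — vRx but no t with xRt and vRt.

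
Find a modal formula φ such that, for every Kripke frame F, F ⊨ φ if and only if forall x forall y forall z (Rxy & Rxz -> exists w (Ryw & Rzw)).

◇□ψ → □◇ψ

A defining formula is ◇□ψ → □◇ψ (the .2 axiom).
Suppose ◇□ψ→□◇ψ is valid. Take Rxy, Rxz and set V(ψ)={w : Ryw}. Then □ψ at y so ◇□ψ at x, so □◇ψ at x, so ◇ψ at z, giving w with Rzw and Ryw.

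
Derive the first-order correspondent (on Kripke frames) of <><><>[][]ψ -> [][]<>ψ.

This is a Sahlqvist (Geach-type) schema ◇^3□^2ψ → □^2◇^1ψ.
Minimal-valuation argument: fix x; take any y with xR^3y and any z with xR^2z. Set V(ψ) to the set of worlds R-reachable from y in exactly 2 steps. Then □^2ψ holds at y, so the antecedent holds at x; validity forces ◇^1ψ at z, giving a w with zR^1w and yR^2w.
First-order correspondent: forall x forall y forall z ((x R^3 y & x R^2 z) -> exists w (y R^2 w & zRw)).

forall x forall y forall z ((x R^3 y & x R^2 z) -> exists w (y R^2 w & zRw))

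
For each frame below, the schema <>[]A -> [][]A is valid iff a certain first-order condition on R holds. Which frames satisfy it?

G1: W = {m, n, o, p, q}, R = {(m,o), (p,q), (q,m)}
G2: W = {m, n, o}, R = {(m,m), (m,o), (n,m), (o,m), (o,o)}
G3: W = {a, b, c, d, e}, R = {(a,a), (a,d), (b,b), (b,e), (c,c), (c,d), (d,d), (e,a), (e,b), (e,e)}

This is the axiom for a generalized confluence (Geach) condition; its first-order frame correspondent is forall x forall y forall z ((xRy & x R^2 z) -> exists w (yRw & z = w)).
G1: holds.
G2: holds.
G3: fails — aRd, aR²a but no w with dRw and a=w.
Valid on: G1, G2.

G1, G2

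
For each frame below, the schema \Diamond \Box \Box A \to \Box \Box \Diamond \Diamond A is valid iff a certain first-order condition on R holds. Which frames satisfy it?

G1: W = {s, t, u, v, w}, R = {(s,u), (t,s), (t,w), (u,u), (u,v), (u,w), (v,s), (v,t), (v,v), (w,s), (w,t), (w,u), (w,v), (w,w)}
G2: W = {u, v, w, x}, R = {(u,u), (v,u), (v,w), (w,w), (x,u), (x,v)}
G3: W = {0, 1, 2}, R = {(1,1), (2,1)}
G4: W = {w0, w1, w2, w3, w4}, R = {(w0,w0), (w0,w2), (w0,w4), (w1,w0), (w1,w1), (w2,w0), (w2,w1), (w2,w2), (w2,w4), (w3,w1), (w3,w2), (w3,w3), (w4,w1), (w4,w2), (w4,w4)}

This is the axiom for a generalized confluence (Geach) condition; its first-order frame correspondent is \forall x \forall y \forall z ((xRy \wedge x R^2 z) \to \exists w (y R^2 w \wedge z R^2 w)).
G1: satisfies the condition.
G2: fails — vRu, vR²w but no t with uR²t and wR²t.
G3: satisfies the condition.
G4: satisfies the condition.

G1, G3, G4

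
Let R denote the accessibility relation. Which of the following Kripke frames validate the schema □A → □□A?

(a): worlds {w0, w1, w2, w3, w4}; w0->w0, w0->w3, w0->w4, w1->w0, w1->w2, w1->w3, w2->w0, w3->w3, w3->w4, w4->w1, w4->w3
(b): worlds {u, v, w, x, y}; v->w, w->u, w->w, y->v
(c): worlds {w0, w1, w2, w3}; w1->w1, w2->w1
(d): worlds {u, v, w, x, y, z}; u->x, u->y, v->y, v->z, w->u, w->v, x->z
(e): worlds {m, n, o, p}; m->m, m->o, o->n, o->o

(c)

The schema corresponds to transitivity: ∀x ∀y ∀z (Rxy ∧ Ryz → Rxz).
(a): fails — Rw1w0 and Rw0w4 but not Rw1w4.
(b): fails — Ryv and Rvw but not Ryw.
(c): holds.
(d): fails — Rwu and Rux but not Rwx.
(e): fails — Rmo and Ron but not Rmn.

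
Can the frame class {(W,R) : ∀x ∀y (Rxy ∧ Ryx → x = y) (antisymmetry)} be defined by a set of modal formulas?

Not modally definable

Any modally definable frame class is closed under surjective bounded morphisms.
The 6-cycle (worlds w0,w1,w2,w3,w4,w5 with w0→w1→w2→w3→w4→w5→w0) is antisymmetric. Sending even-indexed worlds to s and odd-indexed worlds to t is a surjective bounded morphism onto the two-world frame with s↔t, which is not antisymmetric.
So the class is not modally definable.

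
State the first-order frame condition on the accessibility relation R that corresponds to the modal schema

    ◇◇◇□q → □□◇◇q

This is a Sahlqvist (Geach-type) schema ◇^3□^1q → □^2◇^2q.
First-order correspondent: ∀x ∀y ∀z ((xR³y ∧ xR²z) → ∃w (yRw ∧ zR²w)).

∀x ∀y ∀z ((xR³y ∧ xR²z) → ∃w (yRw ∧ zR²w))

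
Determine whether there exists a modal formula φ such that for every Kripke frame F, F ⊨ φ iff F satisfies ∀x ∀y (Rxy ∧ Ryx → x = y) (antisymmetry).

Any modally definable frame class is closed under surjective bounded morphisms.
The 4-cycle (worlds s,t,u,v with s→t→u→v→s) is antisymmetric. Sending even-indexed worlds to a and odd-indexed worlds to b is a surjective bounded morphism onto the two-world frame with a↔b, which is not antisymmetric.
So no modal formula (or set of formulas) defines exactly the antisymmetric frames.

No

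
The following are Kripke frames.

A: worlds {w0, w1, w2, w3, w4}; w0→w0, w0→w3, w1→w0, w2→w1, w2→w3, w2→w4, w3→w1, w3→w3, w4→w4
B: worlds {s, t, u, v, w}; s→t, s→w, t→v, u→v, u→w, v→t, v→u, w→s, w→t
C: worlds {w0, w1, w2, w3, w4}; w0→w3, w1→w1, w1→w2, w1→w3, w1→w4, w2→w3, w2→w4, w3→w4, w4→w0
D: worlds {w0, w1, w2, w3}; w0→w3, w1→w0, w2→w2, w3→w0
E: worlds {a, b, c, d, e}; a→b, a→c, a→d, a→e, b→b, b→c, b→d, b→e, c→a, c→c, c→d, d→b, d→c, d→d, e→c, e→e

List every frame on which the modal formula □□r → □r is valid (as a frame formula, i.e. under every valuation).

A, E

The schema corresponds to density: ∀x ∀y (Rxy → ∃z (Rxz ∧ Rzy)).
A: holds.
B: fails — Ruv but no z with Ruz and Rzv.
C: fails — Rw4w0 but no z with Rw4z and Rzw0.
D: fails — Rw3w0 but no z with Rw3z and Rzw0.
E: holds.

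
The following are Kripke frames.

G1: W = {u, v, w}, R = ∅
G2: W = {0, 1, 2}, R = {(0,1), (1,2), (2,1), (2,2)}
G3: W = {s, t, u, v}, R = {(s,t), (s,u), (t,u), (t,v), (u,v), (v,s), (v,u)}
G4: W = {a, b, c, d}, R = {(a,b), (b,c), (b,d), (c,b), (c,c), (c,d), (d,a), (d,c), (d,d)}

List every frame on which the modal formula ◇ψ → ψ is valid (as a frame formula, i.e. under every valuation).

Frame correspondent (Sahlqvist): ∀x ∀y (xRy → ∃w (y = w ∧ x = w)) — i.e. a generalized confluence (Geach) condition.
G1: holds.
G2: fails — 0R1 but 1 ≠ 0.
G3: fails — sRt but t ≠ s.
G4: fails — aRb but b ≠ a.

G1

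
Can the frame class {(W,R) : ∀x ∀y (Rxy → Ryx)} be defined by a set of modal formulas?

This is a Sahlqvist condition; the B axiom r → □◇r defines it.

Yes, by r → □◇r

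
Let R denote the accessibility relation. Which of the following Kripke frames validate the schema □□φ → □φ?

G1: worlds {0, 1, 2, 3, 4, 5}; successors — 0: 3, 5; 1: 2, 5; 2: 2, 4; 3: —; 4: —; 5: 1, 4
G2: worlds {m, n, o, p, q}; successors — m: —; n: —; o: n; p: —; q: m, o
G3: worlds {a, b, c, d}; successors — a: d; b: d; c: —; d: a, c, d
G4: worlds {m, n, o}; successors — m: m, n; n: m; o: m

The schema corresponds to density: ∀x ∀y (Rxy → ∃z (Rxz ∧ Rzy)).
G1: fails — R54 but no z with R5z and Rz4.
G2: fails — Ron but no z with Roz and Rzn.
G3: holds.
G4: holds.
Valid on: G3, G4.

G3, G4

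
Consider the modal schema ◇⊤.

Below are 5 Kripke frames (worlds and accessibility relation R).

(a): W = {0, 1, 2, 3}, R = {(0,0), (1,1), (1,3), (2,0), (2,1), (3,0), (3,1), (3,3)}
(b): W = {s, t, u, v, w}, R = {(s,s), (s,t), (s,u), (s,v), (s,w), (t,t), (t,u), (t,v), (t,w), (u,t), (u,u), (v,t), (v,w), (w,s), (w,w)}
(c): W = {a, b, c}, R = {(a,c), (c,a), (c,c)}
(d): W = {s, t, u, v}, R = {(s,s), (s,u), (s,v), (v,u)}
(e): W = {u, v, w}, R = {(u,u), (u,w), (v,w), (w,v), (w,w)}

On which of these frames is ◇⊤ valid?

(a), (b), (e)

Frame correspondent (Sahlqvist): ∀x ∃y Rxy — i.e. seriality.
(a): satisfies the condition.
(b): satisfies the condition.
(c): fails — world b has no successor.
(d): fails — world t has no successor.
(e): satisfies the condition.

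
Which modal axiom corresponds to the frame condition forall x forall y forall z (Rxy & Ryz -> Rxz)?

This is transitivity; the standard corresponding axiom is 4: □s → □□s.

□s → □□s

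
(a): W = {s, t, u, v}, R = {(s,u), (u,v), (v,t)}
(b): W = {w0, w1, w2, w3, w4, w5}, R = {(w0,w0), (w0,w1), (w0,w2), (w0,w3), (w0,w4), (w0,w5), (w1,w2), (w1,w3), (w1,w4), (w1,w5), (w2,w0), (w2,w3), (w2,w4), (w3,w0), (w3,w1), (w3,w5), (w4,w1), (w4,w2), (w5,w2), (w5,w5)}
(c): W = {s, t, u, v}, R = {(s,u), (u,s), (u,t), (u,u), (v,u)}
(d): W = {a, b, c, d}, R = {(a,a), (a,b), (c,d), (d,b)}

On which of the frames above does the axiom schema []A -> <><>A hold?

This is the axiom for a generalized confluence (Geach) condition; its first-order frame correspondent is forall x exists w (xRw & x R^2 w).
(a): fails — at s but no w with sRw and sR²w.
(b): condition met.
(c): fails — at t but no w with tRw and tR²w.
(d): fails — at b but no w with bRw and bR²w.
Valid on: (b).

(b)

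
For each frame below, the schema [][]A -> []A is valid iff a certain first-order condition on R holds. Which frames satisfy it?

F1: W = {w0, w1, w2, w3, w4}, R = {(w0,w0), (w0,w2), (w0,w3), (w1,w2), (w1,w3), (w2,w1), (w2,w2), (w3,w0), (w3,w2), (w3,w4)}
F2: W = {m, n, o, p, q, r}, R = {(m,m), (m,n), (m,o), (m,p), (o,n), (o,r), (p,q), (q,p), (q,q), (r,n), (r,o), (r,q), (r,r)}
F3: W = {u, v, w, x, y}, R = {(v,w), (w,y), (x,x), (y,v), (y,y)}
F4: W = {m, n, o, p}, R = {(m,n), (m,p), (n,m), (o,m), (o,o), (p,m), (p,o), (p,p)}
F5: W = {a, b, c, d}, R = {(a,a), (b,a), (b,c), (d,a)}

This is the axiom for density; its first-order frame correspondent is forall x forall y (Rxy -> exists z (Rxz & Rzy)).
F1: fails — Rw1w3 but no z with Rw1z and Rzw3.
F2: ✓.
F3: fails — Rvw but no z with Rvz and Rzw.
F4: fails — Rnm but no z with Rnz and Rzm.
F5: fails — Rbc but no z with Rbz and Rzc.
Valid on: F2.

F2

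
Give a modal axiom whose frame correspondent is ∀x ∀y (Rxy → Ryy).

The condition is shift-reflexivity. The T□ schema □(□ψ → ψ) defines it.
Suppose □(□ψ→ψ) is valid. Take Rxy and set V(ψ)={w : Ryw}. Then at y, □ψ holds; since □(□ψ→ψ) at x, □ψ→ψ at y, so ψ at y, i.e. Ryy.

□(□ψ → ψ)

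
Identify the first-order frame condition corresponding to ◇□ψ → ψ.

symmetry: ∀x ∀y (Rxy → Ryx)

This schema is equivalent to the B axiom ψ → □◇ψ.
It corresponds to symmetry: ∀x ∀y (Rxy → Ryx).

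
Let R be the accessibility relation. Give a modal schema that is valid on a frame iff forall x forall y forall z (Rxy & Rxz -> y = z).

A defining formula is ◇s → □s (the CD axiom).
Suppose ◇s→□s is valid. Take Rxy, Rxz and set V(s)={y}. Then ◇s at x, so □s at x, so s at z, i.e. z=y.

◇s → □s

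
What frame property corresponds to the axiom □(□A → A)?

Shift-reflexivity

This is the T□ axiom.
Its frame correspondent is shift-reflexivity — ∀x ∀y (Rxy → Ryy).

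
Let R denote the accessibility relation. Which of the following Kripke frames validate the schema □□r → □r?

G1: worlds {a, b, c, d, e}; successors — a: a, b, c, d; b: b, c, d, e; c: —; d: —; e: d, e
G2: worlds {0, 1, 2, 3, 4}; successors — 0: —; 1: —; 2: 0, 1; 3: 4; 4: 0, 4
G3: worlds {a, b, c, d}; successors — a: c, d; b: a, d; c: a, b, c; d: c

This is the axiom for density; its first-order frame correspondent is ∀x ∀y (Rxy → ∃z (Rxz ∧ Rzy)).
G1: condition met.
G2: fails — R20 but no z with R2z and Rz0.
G3: fails — Rba but no z with Rbz and Rza.
Valid on: G1.

G1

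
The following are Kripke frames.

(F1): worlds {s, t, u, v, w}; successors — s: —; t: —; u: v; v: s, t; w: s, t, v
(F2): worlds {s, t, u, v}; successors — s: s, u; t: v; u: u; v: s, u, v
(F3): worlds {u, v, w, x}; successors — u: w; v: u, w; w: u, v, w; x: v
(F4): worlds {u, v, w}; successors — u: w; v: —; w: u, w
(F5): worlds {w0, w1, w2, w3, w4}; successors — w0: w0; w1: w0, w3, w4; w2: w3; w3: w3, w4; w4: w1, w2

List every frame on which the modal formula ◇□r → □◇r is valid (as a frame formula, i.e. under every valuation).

(F2), (F3), (F4)

This is the axiom for convergence; its first-order frame correspondent is ∀x ∀y ∀z (Rxy ∧ Rxz → ∃w (Ryw ∧ Rzw)).
(F1): fails — Rvt and Rvt but t and t have no common successor.
(F2): condition met.
(F3): condition met.
(F4): condition met.
(F5): fails — Rw1w0 and Rw1w3 but w0 and w3 have no common successor.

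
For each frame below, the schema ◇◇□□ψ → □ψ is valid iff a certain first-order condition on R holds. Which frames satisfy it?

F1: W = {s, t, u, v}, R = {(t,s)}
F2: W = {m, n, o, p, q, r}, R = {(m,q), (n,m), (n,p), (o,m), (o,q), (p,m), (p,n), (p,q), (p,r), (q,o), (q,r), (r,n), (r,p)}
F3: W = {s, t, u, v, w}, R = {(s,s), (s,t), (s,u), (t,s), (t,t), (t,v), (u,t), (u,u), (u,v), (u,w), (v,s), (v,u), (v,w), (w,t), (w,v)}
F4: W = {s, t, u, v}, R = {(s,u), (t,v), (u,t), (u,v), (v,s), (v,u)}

The schema corresponds to a generalized confluence (Geach) condition: ∀x ∀y ∀z ((xR²y ∧ xRz) → ∃w (yR²w ∧ z = w)).
F1: ✓.
F2: fails — nR²m, nRm but no w with mR²w and m=w.
F3: ✓.
F4: fails — uR²u, uRt but no w with uR²w and t=w.
Valid on: F1, F3.

F1, F3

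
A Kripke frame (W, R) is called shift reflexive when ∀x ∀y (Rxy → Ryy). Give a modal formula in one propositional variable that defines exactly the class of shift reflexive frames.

This is shift-reflexivity; the standard corresponding axiom is T□: □(□r → r).
Suppose □(□r→r) is valid. Take Rxy and set V(r)={w : Ryw}. Then at y, □r holds; since □(□r→r) at x, □r→r at y, so r at y, i.e. Ryy.

□(□r → r)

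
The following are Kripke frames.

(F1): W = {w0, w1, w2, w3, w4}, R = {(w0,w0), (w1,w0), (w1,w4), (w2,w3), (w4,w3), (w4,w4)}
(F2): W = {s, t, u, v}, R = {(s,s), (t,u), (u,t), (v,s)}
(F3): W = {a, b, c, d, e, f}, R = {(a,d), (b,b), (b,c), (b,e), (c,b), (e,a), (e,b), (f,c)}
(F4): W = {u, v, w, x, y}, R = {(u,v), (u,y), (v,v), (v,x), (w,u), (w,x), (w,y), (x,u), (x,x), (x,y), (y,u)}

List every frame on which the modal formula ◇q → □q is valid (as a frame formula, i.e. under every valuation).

The schema corresponds to partial functionality: ∀x ∀y ∀z (Rxy ∧ Rxz → y = z).
(F1): fails — w1 sees both w0 and w4.
(F2): satisfies the condition.
(F3): fails — b sees both b and c.
(F4): fails — u sees both v and y.

(F2)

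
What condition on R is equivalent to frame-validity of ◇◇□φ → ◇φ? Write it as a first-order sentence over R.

This is a Sahlqvist (Geach-type) schema ◇^2□^1φ → □^0◇^1φ.
Minimal-valuation argument: fix x; take any y with xR^2y and any z with xR^0z. Set V(φ) to the set of worlds R-reachable from y in exactly 1 step. Then □^1φ holds at y, so the antecedent holds at x; validity forces ◇^1φ at z, giving a w with zR^1w and yR^1w.
First-order correspondent: ∀x ∀y (xR²y → ∃w (yRw ∧ xRw)).

∀x ∀y (xR²y → ∃w (yRw ∧ xRw))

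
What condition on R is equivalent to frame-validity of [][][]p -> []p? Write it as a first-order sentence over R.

forall x forall z (xRz -> exists w (x R^3 w & z = w))

This is a Sahlqvist (Geach-type) schema ◇^0□^3p → □^1◇^0p.
Minimal-valuation argument: fix x; take any y with xR^0y and any z with xR^1z. Set V(p) to the set of worlds R-reachable from y in exactly 3 steps. Then □^3p holds at y, so the antecedent holds at x; validity forces ◇^0p at z, giving a w with zR^0w and yR^3w.
First-order correspondent: forall x forall z (xRz -> exists w (x R^3 w & z = w)).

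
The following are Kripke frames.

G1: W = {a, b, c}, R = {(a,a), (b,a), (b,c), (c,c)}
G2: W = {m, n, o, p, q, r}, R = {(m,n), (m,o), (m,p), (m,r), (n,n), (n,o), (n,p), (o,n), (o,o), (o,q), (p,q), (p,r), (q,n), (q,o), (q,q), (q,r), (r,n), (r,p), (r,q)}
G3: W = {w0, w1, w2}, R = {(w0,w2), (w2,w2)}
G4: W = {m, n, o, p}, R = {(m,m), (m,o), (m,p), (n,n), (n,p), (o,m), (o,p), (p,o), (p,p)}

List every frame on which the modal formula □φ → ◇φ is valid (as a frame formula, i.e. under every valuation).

G1, G2, G4

The schema corresponds to seriality: ∀x ∃y Rxy.
G1: condition met.
G2: condition met.
G3: fails — world w1 has no successor.
G4: condition met.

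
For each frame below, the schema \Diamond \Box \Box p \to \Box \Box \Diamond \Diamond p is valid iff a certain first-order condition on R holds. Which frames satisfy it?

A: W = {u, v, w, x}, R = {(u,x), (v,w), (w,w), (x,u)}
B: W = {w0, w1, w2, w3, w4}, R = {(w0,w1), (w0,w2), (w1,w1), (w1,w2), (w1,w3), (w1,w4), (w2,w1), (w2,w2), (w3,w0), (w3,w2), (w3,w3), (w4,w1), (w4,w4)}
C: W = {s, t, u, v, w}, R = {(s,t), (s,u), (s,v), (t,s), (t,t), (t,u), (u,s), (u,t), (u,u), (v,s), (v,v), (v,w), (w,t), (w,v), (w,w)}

B, C

Frame correspondent (Sahlqvist): \forall x \forall y \forall z ((xRy \wedge x R^2 z) \to \exists w (y R^2 w \wedge z R^2 w)) — i.e. a generalized confluence (Geach) condition.
A: fails — uRx, uR²u but no t with xR²t and uR²t.
B: satisfies the condition.
C: satisfies the condition.
Valid on: B, C.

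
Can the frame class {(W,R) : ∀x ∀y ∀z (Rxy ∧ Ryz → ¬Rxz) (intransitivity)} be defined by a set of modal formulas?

If a class were modally definable it would be closed under surjective bounded morphisms (Goldblatt–Thomason).
The 7-cycle (worlds s,t,u,v,w,x,y with s→t→u→v→w→x→y→s) is intransitive. Mapping every world to a single reflexive point • is a surjective bounded morphism; the reflexive point is not intransitive (R••∧R•• but R••).
So the class is not modally definable.

No — not modally definable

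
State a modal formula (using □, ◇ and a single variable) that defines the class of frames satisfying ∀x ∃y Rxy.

□ψ → ◇ψ

This is seriality; the standard corresponding axiom is D: □ψ → ◇ψ.
Suppose □ψ→◇ψ is valid. At any x set V(ψ)=W. Then □ψ at x, so ◇ψ at x, so x has a successor.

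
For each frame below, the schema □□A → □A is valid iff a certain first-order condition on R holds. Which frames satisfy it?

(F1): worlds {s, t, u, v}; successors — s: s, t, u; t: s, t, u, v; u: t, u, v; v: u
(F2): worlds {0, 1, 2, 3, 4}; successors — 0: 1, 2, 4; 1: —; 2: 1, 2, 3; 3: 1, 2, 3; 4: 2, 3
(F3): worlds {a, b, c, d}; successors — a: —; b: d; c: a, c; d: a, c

This is the axiom for density; its first-order frame correspondent is ∀x ∀y (Rxy → ∃z (Rxz ∧ Rzy)).
(F1): condition met.
(F2): fails — R04 but no z with R0z and Rz4.
(F3): fails — Rbd but no z with Rbz and Rzd.
Valid on: (F1).

(F1)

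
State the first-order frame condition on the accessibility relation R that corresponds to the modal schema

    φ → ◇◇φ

This is a Sahlqvist (Geach-type) schema ◇^0□^0φ → □^0◇^2φ.
Minimal-valuation argument: fix x; take any y with xR^0y and any z with xR^0z. Set V(φ) to the set of worlds R-reachable from y in exactly 0 steps. Then □^0φ holds at y, so the antecedent holds at x; validity forces ◇^2φ at z, giving a w with zR^2w and yR^0w.
First-order correspondent: ∀x ∃w (x = w ∧ xR²w).

∀x ∃w (x = w ∧ xR²w)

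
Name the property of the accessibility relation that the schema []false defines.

□⊥ is valid iff no world has any successor (otherwise □⊥ fails at any world with one).

Emptiness of R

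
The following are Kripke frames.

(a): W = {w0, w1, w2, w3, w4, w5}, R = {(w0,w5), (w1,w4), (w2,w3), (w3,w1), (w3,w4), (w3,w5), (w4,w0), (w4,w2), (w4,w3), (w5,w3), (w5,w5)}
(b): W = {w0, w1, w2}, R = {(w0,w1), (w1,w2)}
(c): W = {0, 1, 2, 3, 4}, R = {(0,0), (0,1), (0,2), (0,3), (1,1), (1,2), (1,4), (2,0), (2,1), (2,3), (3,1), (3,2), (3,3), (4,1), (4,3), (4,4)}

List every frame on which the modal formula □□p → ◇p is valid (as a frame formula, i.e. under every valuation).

Frame correspondent (Sahlqvist): ∀x ∃w (xR²w ∧ xRw) — i.e. a generalized confluence (Geach) condition.
(a): fails — at w1 but no w with w1R²w and w1Rw.
(b): fails — at w0 but no w with w0R²w and w0Rw.
(c): satisfies the condition.

(c)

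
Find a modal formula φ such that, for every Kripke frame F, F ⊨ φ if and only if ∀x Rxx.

The condition is reflexivity. The T schema □r → r defines it.
Suppose □r→r is valid. At any x set V(r)={w : Rxw}. Then □r holds at x, so r holds at x, i.e. Rxx.

□r → r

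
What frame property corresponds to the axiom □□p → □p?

Suppose □□p→□p is valid. Take Rxy and set V(p)={w : xR²w}. Then □□p at x, so □p at x, so p at y, i.e. ∃z(Rxz∧Rzy).
The converse is a direct semantic check.
Frame condition: ∀x ∀y (Rxy → ∃z (Rxz ∧ Rzy)).

Density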